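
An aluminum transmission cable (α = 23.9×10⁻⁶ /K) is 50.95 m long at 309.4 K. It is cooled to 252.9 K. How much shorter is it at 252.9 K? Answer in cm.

|ΔT| = |252.9 − 309.4| = 56.5 K
ΔL = αL₀ΔT = (23.9×10⁻⁶)(50.95)(56.5) = 6.88×10⁻² m

ΔL = 6.88 cm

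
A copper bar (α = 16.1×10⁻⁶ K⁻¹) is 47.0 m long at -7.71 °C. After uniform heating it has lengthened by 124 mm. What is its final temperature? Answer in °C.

ΔL = αL₀ΔT ⇒ ΔT = ΔL / (αL₀)
ΔT = 124×10⁻³ m / (16.1×10⁻⁶ × 47.0 m) = 163.87 K
T = -7.71 + 163.87 = 156.16 °C

T = 156 °C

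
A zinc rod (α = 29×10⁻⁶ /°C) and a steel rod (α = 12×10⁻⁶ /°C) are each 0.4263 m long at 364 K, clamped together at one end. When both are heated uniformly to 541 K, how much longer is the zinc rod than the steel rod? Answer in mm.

ΔT = 177 K
zinc: ΔL = 29×10⁻⁶ × 0.4263 m × 177 = 2.1882×10⁻³ m = 2.1882 mm
steel: ΔL = 12×10⁻⁶ × 0.4263 m × 177 = 9.0546×10⁻⁴ m = 0.90546 mm
difference = 2.1882 − 0.90546 = 1.28274 mm

1.28 mm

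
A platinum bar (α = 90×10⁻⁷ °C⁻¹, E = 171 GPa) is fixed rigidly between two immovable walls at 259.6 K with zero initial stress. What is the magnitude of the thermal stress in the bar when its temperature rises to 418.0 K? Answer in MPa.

σ = 244 MPa

Fully constrained: the free strain ε = αΔT is blocked, so σ = Eε = EαΔT.
|ΔT| = 158.4 K
σ = 171×10⁹ × 90×10⁻⁷ × 158.4 = 2.44×10⁸ Pa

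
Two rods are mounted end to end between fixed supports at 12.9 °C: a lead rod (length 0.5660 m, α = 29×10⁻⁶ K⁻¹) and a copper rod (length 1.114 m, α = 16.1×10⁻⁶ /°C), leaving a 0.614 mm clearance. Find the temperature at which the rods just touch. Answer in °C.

α₁L₁ = 1.6414×10⁻⁵ m/K, α₂L₂ = 1.79354×10⁻⁵ m/K → total 3.43494×10⁻⁵ m/K
ΔT = g/(α₁L₁+α₂L₂) = 6.14×10⁻⁴ / 3.43494×10⁻⁵ = 17.875 K
T = 12.9 + 17.875 = 30.775 °C

T = 30.8 °C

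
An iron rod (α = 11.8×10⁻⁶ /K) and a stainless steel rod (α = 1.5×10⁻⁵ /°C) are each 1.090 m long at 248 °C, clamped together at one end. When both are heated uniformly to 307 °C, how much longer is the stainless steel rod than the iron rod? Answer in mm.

0.206 mm

ΔT = 59 K
iron: ΔL = 11.8×10⁻⁶ × 1.090 m × 59 = 7.5886×10⁻⁴ m = 0.75886 mm
stainless steel: ΔL = 1.5×10⁻⁵ × 1.090 m × 59 = 9.6465×10⁻⁴ m = 0.96465 mm
difference = 0.96465 − 0.75886 = 0.20579 mm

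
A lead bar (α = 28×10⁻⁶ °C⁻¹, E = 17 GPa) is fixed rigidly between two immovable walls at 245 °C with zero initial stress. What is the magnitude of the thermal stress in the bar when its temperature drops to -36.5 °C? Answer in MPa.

Fully constrained: the free strain ε = αΔT is blocked, so σ = Eε = EαΔT.
|ΔT| = 281.5 K
σ = 17.0×10⁹ × 28×10⁻⁶ × 281.5 = 1.34×10⁸ Pa

σ = 134 MPa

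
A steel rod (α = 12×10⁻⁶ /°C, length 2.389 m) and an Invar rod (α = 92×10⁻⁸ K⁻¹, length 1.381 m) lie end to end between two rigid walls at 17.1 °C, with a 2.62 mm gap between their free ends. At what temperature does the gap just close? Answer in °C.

T = 105 °C

Gap closes when ΔL₁ + ΔL₂ = 2.62 mm = 2.62×10⁻³ m
(α₁L₁ + α₂L₂)ΔT = g
α₁L₁ + α₂L₂ = 12×10⁻⁶×2.389 + 92×10⁻⁸×1.381 = 2.993852×10⁻⁵ m/K
ΔT = 2.62×10⁻³ / 2.993852×10⁻⁵ = 87.51 K
T = 17.1 + 87.51 = 104.61 °C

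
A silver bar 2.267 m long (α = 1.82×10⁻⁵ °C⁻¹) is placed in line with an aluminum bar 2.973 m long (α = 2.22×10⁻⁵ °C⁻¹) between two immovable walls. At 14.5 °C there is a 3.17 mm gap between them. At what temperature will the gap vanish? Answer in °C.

Gap closes when ΔL₁ + ΔL₂ = 3.17 mm = 3.17×10⁻³ m
(α₁L₁ + α₂L₂)ΔT = g
α₁L₁ + α₂L₂ = 1.82×10⁻⁵×2.267 + 2.22×10⁻⁵×2.973 = 1.0726×10⁻⁴ m/K
ΔT = 3.17×10⁻³ / 1.0726×10⁻⁴ = 29.554 K
T = 14.5 + 29.554 = 44.054 °C

T = 44.1 °C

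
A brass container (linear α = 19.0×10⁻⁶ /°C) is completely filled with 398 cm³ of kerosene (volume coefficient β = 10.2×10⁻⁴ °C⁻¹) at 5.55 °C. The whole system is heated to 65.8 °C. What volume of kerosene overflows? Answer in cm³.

23.1 cm³

The container also expands: β_container ≈ 3α = 5.7×10⁻⁵ /K
Net overflow = V₀(β_liq − 3α_cont)ΔT
β − 3α = 1.02×10⁻³ − 5.7×10⁻⁵ = 9.63×10⁻⁴ /K; ΔT = 60.25 K
ΔV = 398 × 9.63×10⁻⁴ × 60.25 = 23.1 cm³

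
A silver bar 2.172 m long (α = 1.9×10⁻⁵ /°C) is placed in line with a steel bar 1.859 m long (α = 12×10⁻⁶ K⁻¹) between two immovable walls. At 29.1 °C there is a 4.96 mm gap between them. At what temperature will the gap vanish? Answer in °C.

Gap closes when ΔL₁ + ΔL₂ = 4.96 mm = 4.96×10⁻³ m
(α₁L₁ + α₂L₂)ΔT = g
α₁L₁ + α₂L₂ = 1.9×10⁻⁵×2.172 + 12×10⁻⁶×1.859 = 6.3576×10⁻⁵ m/K
ΔT = 4.96×10⁻³ / 6.3576×10⁻⁵ = 78.02 K
T = 29.1 + 78.02 = 107.12 °C

T = 107 °C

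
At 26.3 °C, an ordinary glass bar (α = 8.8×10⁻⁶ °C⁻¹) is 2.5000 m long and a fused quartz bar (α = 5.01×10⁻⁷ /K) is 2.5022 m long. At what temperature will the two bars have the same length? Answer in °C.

T = 132.3 °C

L₁(1 + α₁ΔT) = L₂(1 + α₂ΔT) ⇒ ΔT = (L₂ − L₁)/(α₁L₁ − α₂L₂)
L₂ − L₁ = 2.5022 − 2.5000 = 2.20×10⁻³ m
α₁L₁ − α₂L₂ = 8.8×10⁻⁶×2.5000 − 5.01×10⁻⁷×2.5022 = 2.07463978×10⁻⁵ m/K
ΔT = 2.20×10⁻³ / 2.07463978×10⁻⁵ = 106.043 K
T = 26.3 + 106.043 = 132.343 °C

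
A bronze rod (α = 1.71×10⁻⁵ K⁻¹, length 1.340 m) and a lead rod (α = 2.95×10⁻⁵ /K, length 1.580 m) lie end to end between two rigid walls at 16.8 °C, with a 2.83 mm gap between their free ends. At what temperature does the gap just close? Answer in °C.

α₁L₁ = 2.2914×10⁻⁵ m/K, α₂L₂ = 4.661×10⁻⁵ m/K → total 6.9524×10⁻⁵ m/K
ΔT = g/(α₁L₁+α₂L₂) = 2.83×10⁻³ / 6.9524×10⁻⁵ = 40.705 K
T = 16.8 + 40.705 = 57.505 °C

T = 57.5 °C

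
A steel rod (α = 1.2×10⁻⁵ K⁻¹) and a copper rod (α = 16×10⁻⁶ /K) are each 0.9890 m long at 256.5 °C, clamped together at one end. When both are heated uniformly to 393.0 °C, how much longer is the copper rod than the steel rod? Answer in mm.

0.540 mm

ΔT = 136.5 K
steel: ΔL = 1.2×10⁻⁵ × 0.9890 m × 136.5 = 1.6200×10⁻³ m = 1.6200 mm
copper: ΔL = 16×10⁻⁶ × 0.9890 m × 136.5 = 2.1600×10⁻³ m = 2.1600 mm
difference = 2.1600 − 1.6200 = 0.54 mm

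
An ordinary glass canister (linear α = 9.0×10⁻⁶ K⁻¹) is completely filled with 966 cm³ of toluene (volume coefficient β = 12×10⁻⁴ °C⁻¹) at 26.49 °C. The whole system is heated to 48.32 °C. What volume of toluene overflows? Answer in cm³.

24.7 cm³

The canister also expands: β_container ≈ 3α = 2.7×10⁻⁵ /K
Net overflow = V₀(β_liq − 3α_cont)ΔT
β − 3α = 1.20×10⁻³ − 2.7×10⁻⁵ = 1.173×10⁻³ /K; ΔT = 21.83 K
ΔV = 966 × 1.173×10⁻³ × 21.83 = 24.7 cm³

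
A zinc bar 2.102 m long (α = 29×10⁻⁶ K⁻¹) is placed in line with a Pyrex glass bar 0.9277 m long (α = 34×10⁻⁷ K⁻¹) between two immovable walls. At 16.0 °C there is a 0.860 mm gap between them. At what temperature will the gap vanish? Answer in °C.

α₁L₁ = 6.0958×10⁻⁵ m/K, α₂L₂ = 3.15418×10⁻⁶ m/K → total 6.411218×10⁻⁵ m/K
ΔT = g/(α₁L₁+α₂L₂) = 8.60×10⁻⁴ / 6.411218×10⁻⁵ = 13.414 K
T = 16.0 + 13.414 = 29.414 °C

T = 29.4 °C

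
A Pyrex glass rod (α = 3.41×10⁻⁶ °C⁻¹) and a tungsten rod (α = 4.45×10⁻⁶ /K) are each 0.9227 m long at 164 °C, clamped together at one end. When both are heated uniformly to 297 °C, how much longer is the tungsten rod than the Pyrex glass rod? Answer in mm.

ΔT = 133 K
Pyrex glass: ΔL = 3.41×10⁻⁶ × 0.9227 m × 133 = 4.1847×10⁻⁴ m = 0.41847 mm
tungsten: ΔL = 4.45×10⁻⁶ × 0.9227 m × 133 = 5.4610×10⁻⁴ m = 0.54610 mm
difference = 0.54610 − 0.41847 = 0.12763 mm

0.128 mm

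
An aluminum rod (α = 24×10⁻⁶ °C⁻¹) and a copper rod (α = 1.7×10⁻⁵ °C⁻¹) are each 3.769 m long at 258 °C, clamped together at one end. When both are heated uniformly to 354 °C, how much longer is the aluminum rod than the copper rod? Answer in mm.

2.53 mm

ΔT = 96 K
aluminum: ΔL = 24×10⁻⁶ × 3.769 m × 96 = 8.6838×10⁻³ m = 8.6838 mm
copper: ΔL = 1.7×10⁻⁵ × 3.769 m × 96 = 6.1510×10⁻³ m = 6.1510 mm
difference = 8.6838 − 6.1510 = 2.5328 mm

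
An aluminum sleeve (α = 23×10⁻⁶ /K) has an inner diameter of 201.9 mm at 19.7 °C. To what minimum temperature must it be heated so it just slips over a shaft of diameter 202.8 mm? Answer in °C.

T = 214 °C

Required Δd = 202.8 − 201.9 = 0.9 mm
Δd = αd₀ΔT ⇒ ΔT = Δd/(αd₀) = 0.9 / (23×10⁻⁶ × 201.9) = 193.81 K
T_min = 19.7 + 193.81 = 213.51 °C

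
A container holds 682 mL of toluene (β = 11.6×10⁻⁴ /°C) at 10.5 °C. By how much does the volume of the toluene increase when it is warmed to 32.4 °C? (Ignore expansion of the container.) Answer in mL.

|ΔT| = |32.4 − 10.5| = 21.9 K
ΔV = βV₀ΔT = (11.6×10⁻⁴)(682)(21.9) = 17.3 mL

ΔV = 17.3 mL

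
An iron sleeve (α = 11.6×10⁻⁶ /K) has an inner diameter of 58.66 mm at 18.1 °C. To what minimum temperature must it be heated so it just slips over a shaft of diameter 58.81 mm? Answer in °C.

T = 239 °C

Required Δd = 58.81 − 58.66 = 0.15 mm
Δd = αd₀ΔT ⇒ ΔT = Δd/(αd₀) = 0.15 / (11.6×10⁻⁶ × 58.66) = 220.44 K
T_min = 18.1 + 220.44 = 238.54 °C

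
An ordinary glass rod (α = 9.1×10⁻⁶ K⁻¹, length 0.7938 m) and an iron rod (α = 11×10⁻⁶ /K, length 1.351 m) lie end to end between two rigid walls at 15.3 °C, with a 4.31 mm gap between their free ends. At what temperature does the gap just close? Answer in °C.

T = 210 °C

Gap closes when ΔL₁ + ΔL₂ = 4.31 mm = 4.31×10⁻³ m
(α₁L₁ + α₂L₂)ΔT = g
α₁L₁ + α₂L₂ = 9.1×10⁻⁶×0.7938 + 11×10⁻⁶×1.351 = 2.208458×10⁻⁵ m/K
ΔT = 4.31×10⁻³ / 2.208458×10⁻⁵ = 195.16 K
T = 15.3 + 195.16 = 210.46 °C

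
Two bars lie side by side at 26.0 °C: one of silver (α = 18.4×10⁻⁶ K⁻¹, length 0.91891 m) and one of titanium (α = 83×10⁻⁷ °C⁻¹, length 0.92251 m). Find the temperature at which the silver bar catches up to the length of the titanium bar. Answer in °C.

T = 415.1 °C

Equal length when α₁L₁ΔT − α₂L₂ΔT = L₂ − L₁ = 3.60×10⁻³ m
α₁L₁ = 1.6907944×10⁻⁵, α₂L₂ = 7.656833×10⁻⁶ → Δ(αL) = 9.251111×10⁻⁶ m/K
ΔT = 3.60×10⁻³ / 9.251111×10⁻⁶ = 389.142 K, so T = 26.0 + 389.142 = 415.142 °C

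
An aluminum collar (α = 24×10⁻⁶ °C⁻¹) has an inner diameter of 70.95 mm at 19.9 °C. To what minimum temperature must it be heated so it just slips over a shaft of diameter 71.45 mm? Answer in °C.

Required Δd = 71.45 − 70.95 = 0.50 mm
Δd = αd₀ΔT ⇒ ΔT = Δd/(αd₀) = 0.50 / (24×10⁻⁶ × 70.95) = 293.63 K
T_min = 19.9 + 293.63 = 313.53 °C

T = 314 °C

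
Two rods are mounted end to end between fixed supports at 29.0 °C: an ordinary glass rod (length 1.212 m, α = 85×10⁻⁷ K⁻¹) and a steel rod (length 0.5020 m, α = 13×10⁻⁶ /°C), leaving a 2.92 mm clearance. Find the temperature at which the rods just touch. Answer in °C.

T = 203 °C

Gap closes when ΔL₁ + ΔL₂ = 2.92 mm = 2.92×10⁻³ m
(α₁L₁ + α₂L₂)ΔT = g
α₁L₁ + α₂L₂ = 85×10⁻⁷×1.212 + 13×10⁻⁶×0.5020 = 1.6828×10⁻⁵ m/K
ΔT = 2.92×10⁻³ / 1.6828×10⁻⁵ = 173.52 K
T = 29.0 + 173.52 = 202.52 °C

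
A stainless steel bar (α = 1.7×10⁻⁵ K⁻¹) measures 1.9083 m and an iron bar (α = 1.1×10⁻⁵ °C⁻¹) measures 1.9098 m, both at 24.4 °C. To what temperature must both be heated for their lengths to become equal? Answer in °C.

Equal length when α₁L₁ΔT − α₂L₂ΔT = L₂ − L₁ = 1.50×10⁻³ m
α₁L₁ = 3.24411×10⁻⁵, α₂L₂ = 2.10078×10⁻⁵ → Δ(αL) = 1.14333×10⁻⁵ m/K
ΔT = 1.50×10⁻³ / 1.14333×10⁻⁵ = 131.196 K, so T = 24.4 + 131.196 = 155.596 °C

T = 155.6 °C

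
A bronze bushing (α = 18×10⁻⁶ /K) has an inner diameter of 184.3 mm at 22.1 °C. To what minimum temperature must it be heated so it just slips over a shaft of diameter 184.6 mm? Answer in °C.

T = 113 °C

Required Δd = 184.6 − 184.3 = 0.3 mm
Δd = αd₀ΔT ⇒ ΔT = Δd/(αd₀) = 0.3 / (18×10⁻⁶ × 184.3) = 90.43 K
T_min = 22.1 + 90.43 = 112.53 °C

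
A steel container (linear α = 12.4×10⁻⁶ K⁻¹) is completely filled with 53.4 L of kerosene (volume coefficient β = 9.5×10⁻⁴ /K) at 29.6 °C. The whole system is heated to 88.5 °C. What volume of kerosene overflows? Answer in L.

2.87 L

The container also expands: β_container ≈ 3α = 3.72×10⁻⁵ /K
Net overflow = V₀(β_liq − 3α_cont)ΔT
β − 3α = 9.50×10⁻⁴ − 3.72×10⁻⁵ = 9.128×10⁻⁴ /K; ΔT = 58.9 K
ΔV = 53.4 × 9.128×10⁻⁴ × 58.9 = 2.87 L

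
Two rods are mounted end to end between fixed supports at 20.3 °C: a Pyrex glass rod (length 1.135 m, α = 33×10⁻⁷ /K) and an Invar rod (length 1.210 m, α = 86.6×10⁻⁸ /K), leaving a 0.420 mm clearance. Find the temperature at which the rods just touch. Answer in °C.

α₁L₁ = 3.7455×10⁻⁶ m/K, α₂L₂ = 1.04786×10⁻⁶ m/K → total 4.79336×10⁻⁶ m/K
ΔT = g/(α₁L₁+α₂L₂) = 4.20×10⁻⁴ / 4.79336×10⁻⁶ = 87.62 K
T = 20.3 + 87.62 = 107.92 °C

T = 108 °C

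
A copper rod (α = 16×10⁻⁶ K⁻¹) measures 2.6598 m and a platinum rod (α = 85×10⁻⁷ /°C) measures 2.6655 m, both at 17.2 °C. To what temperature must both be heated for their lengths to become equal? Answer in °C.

Equal length when α₁L₁ΔT − α₂L₂ΔT = L₂ − L₁ = 5.70×10⁻³ m
α₁L₁ = 4.25568×10⁻⁵, α₂L₂ = 2.265675×10⁻⁵ → Δ(αL) = 1.990005×10⁻⁵ m/K
ΔT = 5.70×10⁻³ / 1.990005×10⁻⁵ = 286.431 K, so T = 17.2 + 286.431 = 303.631 °C

T = 303.6 °C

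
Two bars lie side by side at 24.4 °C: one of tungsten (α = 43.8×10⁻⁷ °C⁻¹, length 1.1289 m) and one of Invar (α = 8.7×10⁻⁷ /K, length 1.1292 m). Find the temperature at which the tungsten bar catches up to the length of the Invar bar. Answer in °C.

T = 100.1 °C

Equal length when α₁L₁ΔT − α₂L₂ΔT = L₂ − L₁ = 3.00×10⁻⁴ m
α₁L₁ = 4.944582×10⁻⁶, α₂L₂ = 9.82404×10⁻⁷ → Δ(αL) = 3.962178×10⁻⁶ m/K
ΔT = 3.00×10⁻⁴ / 3.962178×10⁻⁶ = 75.716 K, so T = 24.4 + 75.716 = 100.116 °C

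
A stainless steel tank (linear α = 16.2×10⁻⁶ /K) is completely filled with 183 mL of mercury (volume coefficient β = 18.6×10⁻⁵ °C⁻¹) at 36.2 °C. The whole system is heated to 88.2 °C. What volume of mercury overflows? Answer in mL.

1.31 mL

The tank also expands: β_container ≈ 3α = 4.86×10⁻⁵ /K
Net overflow = V₀(β_liq − 3α_cont)ΔT
β − 3α = 1.86×10⁻⁴ − 4.86×10⁻⁵ = 1.374×10⁻⁴ /K; ΔT = 52.0 K
ΔV = 183 × 1.374×10⁻⁴ × 52.0 = 1.31 mL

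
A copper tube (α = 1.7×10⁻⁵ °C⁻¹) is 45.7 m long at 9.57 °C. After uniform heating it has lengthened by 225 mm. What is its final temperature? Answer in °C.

ΔL = αL₀ΔT ⇒ ΔT = ΔL / (αL₀)
ΔT = 225×10⁻³ m / (1.7×10⁻⁵ × 45.7 m) = 289.61 K
T = 9.57 + 289.61 = 299.18 °C

T = 299 °C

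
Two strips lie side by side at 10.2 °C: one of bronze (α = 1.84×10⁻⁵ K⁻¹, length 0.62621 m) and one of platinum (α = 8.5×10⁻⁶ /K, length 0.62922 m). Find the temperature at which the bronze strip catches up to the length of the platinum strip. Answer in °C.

Equal length when α₁L₁ΔT − α₂L₂ΔT = L₂ − L₁ = 3.01×10⁻³ m
α₁L₁ = 1.1522264×10⁻⁵, α₂L₂ = 5.34837×10⁻⁶ → Δ(αL) = 6.173894×10⁻⁶ m/K
ΔT = 3.01×10⁻³ / 6.173894×10⁻⁶ = 487.537 K, so T = 10.2 + 487.537 = 497.737 °C

T = 497.7 °C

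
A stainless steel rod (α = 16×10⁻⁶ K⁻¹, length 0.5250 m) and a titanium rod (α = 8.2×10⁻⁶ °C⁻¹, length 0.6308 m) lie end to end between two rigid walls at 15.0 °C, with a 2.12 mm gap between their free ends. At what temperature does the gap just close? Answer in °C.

Gap closes when ΔL₁ + ΔL₂ = 2.12 mm = 2.12×10⁻³ m
(α₁L₁ + α₂L₂)ΔT = g
α₁L₁ + α₂L₂ = 16×10⁻⁶×0.5250 + 8.2×10⁻⁶×0.6308 = 1.357256×10⁻⁵ m/K
ΔT = 2.12×10⁻³ / 1.357256×10⁻⁵ = 156.20 K
T = 15.0 + 156.20 = 171.20 °C

T = 171 °C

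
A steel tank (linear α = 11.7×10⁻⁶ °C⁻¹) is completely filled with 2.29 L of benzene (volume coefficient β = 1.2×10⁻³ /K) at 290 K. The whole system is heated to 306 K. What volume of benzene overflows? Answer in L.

The tank also expands: β_container ≈ 3α = 3.51×10⁻⁵ /K
Net overflow = V₀(β_liq − 3α_cont)ΔT
β − 3α = 1.20×10⁻³ − 3.51×10⁻⁵ = 1.1649×10⁻³ /K; ΔT = 16 K
ΔV = 2.29 × 1.1649×10⁻³ × 16 = 0.0427 L

0.0427 L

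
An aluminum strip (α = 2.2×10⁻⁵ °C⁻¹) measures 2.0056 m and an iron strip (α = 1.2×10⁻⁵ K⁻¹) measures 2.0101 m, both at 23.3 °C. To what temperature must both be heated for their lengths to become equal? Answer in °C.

Equal length when α₁L₁ΔT − α₂L₂ΔT = L₂ − L₁ = 4.50×10⁻³ m
α₁L₁ = 4.41232×10⁻⁵, α₂L₂ = 2.41212×10⁻⁵ → Δ(αL) = 2.0002×10⁻⁵ m/K
ΔT = 4.50×10⁻³ / 2.0002×10⁻⁵ = 224.978 K, so T = 23.3 + 224.978 = 248.278 °C

T = 248.3 °C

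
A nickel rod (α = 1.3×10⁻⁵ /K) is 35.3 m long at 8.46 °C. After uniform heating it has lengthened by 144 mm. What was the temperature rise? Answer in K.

ΔT = 314 K

ΔL = αL₀ΔT ⇒ ΔT = ΔL / (αL₀)
ΔT = 144×10⁻³ m / (1.3×10⁻⁵ × 35.3 m) = 313.79 K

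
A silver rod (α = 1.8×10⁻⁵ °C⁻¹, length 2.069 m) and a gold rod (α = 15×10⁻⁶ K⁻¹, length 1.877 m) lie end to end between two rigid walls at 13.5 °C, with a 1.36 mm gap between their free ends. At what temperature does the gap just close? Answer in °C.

T = 34.3 °C

Gap closes when ΔL₁ + ΔL₂ = 1.36 mm = 1.36×10⁻³ m
(α₁L₁ + α₂L₂)ΔT = g
α₁L₁ + α₂L₂ = 1.8×10⁻⁵×2.069 + 15×10⁻⁶×1.877 = 6.5397×10⁻⁵ m/K
ΔT = 1.36×10⁻³ / 6.5397×10⁻⁵ = 20.796 K
T = 13.5 + 20.796 = 34.296 °C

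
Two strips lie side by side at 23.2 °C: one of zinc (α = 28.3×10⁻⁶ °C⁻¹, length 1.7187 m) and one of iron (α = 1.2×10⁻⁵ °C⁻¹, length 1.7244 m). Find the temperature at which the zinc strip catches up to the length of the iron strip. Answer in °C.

T = 227.2 °C

L₁(1 + α₁ΔT) = L₂(1 + α₂ΔT) ⇒ ΔT = (L₂ − L₁)/(α₁L₁ − α₂L₂)
L₂ − L₁ = 1.7244 − 1.7187 = 5.70×10⁻³ m
α₁L₁ − α₂L₂ = 28.3×10⁻⁶×1.7187 − 1.2×10⁻⁵×1.7244 = 2.794641×10⁻⁵ m/K
ΔT = 5.70×10⁻³ / 2.794641×10⁻⁵ = 203.962 K
T = 23.2 + 203.962 = 227.162 °C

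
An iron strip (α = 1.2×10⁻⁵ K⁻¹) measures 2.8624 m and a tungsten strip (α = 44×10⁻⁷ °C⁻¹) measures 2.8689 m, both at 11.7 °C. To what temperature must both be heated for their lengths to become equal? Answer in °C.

T = 310.9 °C

L₁(1 + α₁ΔT) = L₂(1 + α₂ΔT) ⇒ ΔT = (L₂ − L₁)/(α₁L₁ − α₂L₂)
L₂ − L₁ = 2.8689 − 2.8624 = 6.50×10⁻³ m
α₁L₁ − α₂L₂ = 1.2×10⁻⁵×2.8624 − 44×10⁻⁷×2.8689 = 2.172564×10⁻⁵ m/K
ΔT = 6.50×10⁻³ / 2.172564×10⁻⁵ = 299.186 K
T = 11.7 + 299.186 = 310.886 °C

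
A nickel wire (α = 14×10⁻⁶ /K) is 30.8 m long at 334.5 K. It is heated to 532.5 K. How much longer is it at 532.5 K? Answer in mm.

|ΔT| = |532.5 − 334.5| = 198.0 K
ΔL = αL₀ΔT = (14×10⁻⁶)(30.8)(198.0) = 8.54×10⁻² m

ΔL = 85.4 mm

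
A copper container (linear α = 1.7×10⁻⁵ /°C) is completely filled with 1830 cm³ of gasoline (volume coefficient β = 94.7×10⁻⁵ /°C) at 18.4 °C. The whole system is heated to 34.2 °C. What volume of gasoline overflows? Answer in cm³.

The container also expands: β_container ≈ 3α = 5.1×10⁻⁵ /K
Net overflow = V₀(β_liq − 3α_cont)ΔT
β − 3α = 9.47×10⁻⁴ − 5.1×10⁻⁵ = 8.96×10⁻⁴ /K; ΔT = 15.8 K
ΔV = 1830 × 8.96×10⁻⁴ × 15.8 = 25.9 cm³

25.9 cm³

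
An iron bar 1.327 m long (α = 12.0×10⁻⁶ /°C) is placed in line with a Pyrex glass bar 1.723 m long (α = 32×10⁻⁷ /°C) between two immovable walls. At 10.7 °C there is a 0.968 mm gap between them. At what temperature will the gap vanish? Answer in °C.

T = 55.9 °C

α₁L₁ = 1.5924×10⁻⁵ m/K, α₂L₂ = 5.5136×10⁻⁶ m/K → total 2.14376×10⁻⁵ m/K
ΔT = g/(α₁L₁+α₂L₂) = 9.68×10⁻⁴ / 2.14376×10⁻⁵ = 45.154 K
T = 10.7 + 45.154 = 55.854 °C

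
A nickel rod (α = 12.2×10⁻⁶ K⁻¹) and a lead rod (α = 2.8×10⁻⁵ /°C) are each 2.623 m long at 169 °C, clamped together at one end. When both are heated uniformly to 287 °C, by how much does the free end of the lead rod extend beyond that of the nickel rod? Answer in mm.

ΔT = 118 K
nickel: ΔL = 12.2×10⁻⁶ × 2.623 m × 118 = 3.7761×10⁻³ m = 3.7761 mm
lead: ΔL = 2.8×10⁻⁵ × 2.623 m × 118 = 8.6664×10⁻³ m = 8.6664 mm
difference = 8.6664 − 3.7761 = 4.8903 mm

4.89 mm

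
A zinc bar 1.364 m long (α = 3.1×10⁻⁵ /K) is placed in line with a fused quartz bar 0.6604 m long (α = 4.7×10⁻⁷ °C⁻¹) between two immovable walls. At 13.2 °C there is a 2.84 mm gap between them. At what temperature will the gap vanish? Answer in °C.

T = 79.9 °C

α₁L₁ = 4.2284×10⁻⁵ m/K, α₂L₂ = 3.10388×10⁻⁷ m/K → total 4.2594388×10⁻⁵ m/K
ΔT = g/(α₁L₁+α₂L₂) = 2.84×10⁻³ / 4.2594388×10⁻⁵ = 66.675 K
T = 13.2 + 66.675 = 79.875 °C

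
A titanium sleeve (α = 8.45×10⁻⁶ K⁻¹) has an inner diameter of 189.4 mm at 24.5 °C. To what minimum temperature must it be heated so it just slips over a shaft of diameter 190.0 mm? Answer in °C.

T = 399 °C

Required Δd = 190.0 − 189.4 = 0.6 mm
Δd = αd₀ΔT ⇒ ΔT = Δd/(αd₀) = 0.6 / (8.45×10⁻⁶ × 189.4) = 374.90 K
T_min = 24.5 + 374.90 = 399.40 °C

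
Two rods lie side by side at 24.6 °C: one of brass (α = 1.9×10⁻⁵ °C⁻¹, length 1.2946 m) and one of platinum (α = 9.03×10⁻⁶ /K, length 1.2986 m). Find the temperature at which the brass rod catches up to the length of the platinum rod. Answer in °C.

Equal length when α₁L₁ΔT − α₂L₂ΔT = L₂ − L₁ = 4.00×10⁻³ m
α₁L₁ = 2.45974×10⁻⁵, α₂L₂ = 1.1726358×10⁻⁵ → Δ(αL) = 1.2871042×10⁻⁵ m/K
ΔT = 4.00×10⁻³ / 1.2871042×10⁻⁵ = 310.775 K, so T = 24.6 + 310.775 = 335.375 °C

T = 335.4 °C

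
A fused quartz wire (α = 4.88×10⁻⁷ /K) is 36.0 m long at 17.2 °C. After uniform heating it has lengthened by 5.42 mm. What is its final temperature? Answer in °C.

ΔL = αL₀ΔT ⇒ ΔT = ΔL / (αL₀)
ΔT = 5.42×10⁻³ m / (4.88×10⁻⁷ × 36.0 m) = 308.52 K
T = 17.2 + 308.52 = 325.72 °C

T = 326 °C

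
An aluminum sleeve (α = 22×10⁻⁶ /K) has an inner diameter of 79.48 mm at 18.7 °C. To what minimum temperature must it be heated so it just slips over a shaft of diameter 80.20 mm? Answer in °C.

Required Δd = 80.20 − 79.48 = 0.72 mm
Δd = αd₀ΔT ⇒ ΔT = Δd/(αd₀) = 0.72 / (22×10⁻⁶ × 79.48) = 411.77 K
T_min = 18.7 + 411.77 = 430.47 °C

T = 430 °C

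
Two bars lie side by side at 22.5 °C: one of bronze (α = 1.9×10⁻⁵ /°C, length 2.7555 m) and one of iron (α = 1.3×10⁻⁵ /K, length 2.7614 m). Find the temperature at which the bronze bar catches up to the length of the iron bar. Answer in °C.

T = 381.0 °C

L₁(1 + α₁ΔT) = L₂(1 + α₂ΔT) ⇒ ΔT = (L₂ − L₁)/(α₁L₁ − α₂L₂)
L₂ − L₁ = 2.7614 − 2.7555 = 5.90×10⁻³ m
α₁L₁ − α₂L₂ = 1.9×10⁻⁵×2.7555 − 1.3×10⁻⁵×2.7614 = 1.64563×10⁻⁵ m/K
ΔT = 5.90×10⁻³ / 1.64563×10⁻⁵ = 358.525 K
T = 22.5 + 358.525 = 381.025 °C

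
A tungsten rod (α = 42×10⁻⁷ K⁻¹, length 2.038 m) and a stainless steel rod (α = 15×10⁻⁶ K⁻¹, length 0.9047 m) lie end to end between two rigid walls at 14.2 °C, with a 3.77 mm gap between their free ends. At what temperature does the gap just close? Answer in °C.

Gap closes when ΔL₁ + ΔL₂ = 3.77 mm = 3.77×10⁻³ m
(α₁L₁ + α₂L₂)ΔT = g
α₁L₁ + α₂L₂ = 42×10⁻⁷×2.038 + 15×10⁻⁶×0.9047 = 2.21301×10⁻⁵ m/K
ΔT = 3.77×10⁻³ / 2.21301×10⁻⁵ = 170.36 K
T = 14.2 + 170.36 = 184.56 °C

T = 185 °C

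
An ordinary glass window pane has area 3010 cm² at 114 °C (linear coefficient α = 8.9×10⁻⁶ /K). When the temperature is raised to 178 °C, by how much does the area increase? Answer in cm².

ΔA = 3.43 cm²

Area coefficient ≈ 2α; |ΔT| = 64 K
ΔA = 2αA₀ΔT = 2(8.9×10⁻⁶)(3010)(64) = 3.43 cm²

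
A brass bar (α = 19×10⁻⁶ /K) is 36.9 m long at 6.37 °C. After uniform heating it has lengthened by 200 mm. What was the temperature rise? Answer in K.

ΔT = 285 K

ΔL = αL₀ΔT ⇒ ΔT = ΔL / (αL₀)
ΔT = 200×10⁻³ m / (19×10⁻⁶ × 36.9 m) = 285.27 K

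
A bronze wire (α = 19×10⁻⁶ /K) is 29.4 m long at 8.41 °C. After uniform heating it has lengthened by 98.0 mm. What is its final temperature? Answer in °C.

ΔL = αL₀ΔT ⇒ ΔT = ΔL / (αL₀)
ΔT = 98.0×10⁻³ m / (19×10⁻⁶ × 29.4 m) = 175.44 K
T = 8.41 + 175.44 = 183.85 °C

T = 184 °C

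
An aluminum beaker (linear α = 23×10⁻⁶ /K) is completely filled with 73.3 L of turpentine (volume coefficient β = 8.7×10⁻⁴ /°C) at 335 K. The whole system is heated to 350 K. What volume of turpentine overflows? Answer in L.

The beaker also expands: β_container ≈ 3α = 6.9×10⁻⁵ /K
Net overflow = V₀(β_liq − 3α_cont)ΔT
β − 3α = 8.70×10⁻⁴ − 6.9×10⁻⁵ = 8.01×10⁻⁴ /K; ΔT = 15 K
ΔV = 73.3 × 8.01×10⁻⁴ × 15 = 0.881 L

0.881 L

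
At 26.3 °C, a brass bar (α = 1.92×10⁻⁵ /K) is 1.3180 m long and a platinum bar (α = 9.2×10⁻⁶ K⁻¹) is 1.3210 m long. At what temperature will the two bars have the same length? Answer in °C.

L₁(1 + α₁ΔT) = L₂(1 + α₂ΔT) ⇒ ΔT = (L₂ − L₁)/(α₁L₁ − α₂L₂)
L₂ − L₁ = 1.3210 − 1.3180 = 3.00×10⁻³ m
α₁L₁ − α₂L₂ = 1.92×10⁻⁵×1.3180 − 9.2×10⁻⁶×1.3210 = 1.31524×10⁻⁵ m/K
ΔT = 3.00×10⁻³ / 1.31524×10⁻⁵ = 228.095 K
T = 26.3 + 228.095 = 254.395 °C

T = 254.4 °C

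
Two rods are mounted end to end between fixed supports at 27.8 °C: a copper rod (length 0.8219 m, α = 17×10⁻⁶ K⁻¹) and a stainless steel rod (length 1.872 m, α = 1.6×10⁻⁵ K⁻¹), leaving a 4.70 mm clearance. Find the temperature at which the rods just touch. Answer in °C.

Gap closes when ΔL₁ + ΔL₂ = 4.70 mm = 4.70×10⁻³ m
(α₁L₁ + α₂L₂)ΔT = g
α₁L₁ + α₂L₂ = 17×10⁻⁶×0.8219 + 1.6×10⁻⁵×1.872 = 4.39243×10⁻⁵ m/K
ΔT = 4.70×10⁻³ / 4.39243×10⁻⁵ = 107.00 K
T = 27.8 + 107.00 = 134.80 °C

T = 135 °C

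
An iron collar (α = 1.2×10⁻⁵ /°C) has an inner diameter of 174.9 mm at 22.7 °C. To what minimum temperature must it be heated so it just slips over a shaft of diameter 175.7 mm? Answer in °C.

Required Δd = 175.7 − 174.9 = 0.8 mm
Δd = αd₀ΔT ⇒ ΔT = Δd/(αd₀) = 0.8 / (1.2×10⁻⁵ × 174.9) = 381.17 K
T_min = 22.7 + 381.17 = 403.87 °C

T = 404 °C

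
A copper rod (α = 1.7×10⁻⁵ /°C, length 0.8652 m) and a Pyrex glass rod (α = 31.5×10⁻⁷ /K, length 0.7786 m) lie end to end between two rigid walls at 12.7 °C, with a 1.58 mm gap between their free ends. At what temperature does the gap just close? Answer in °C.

Gap closes when ΔL₁ + ΔL₂ = 1.58 mm = 1.58×10⁻³ m
(α₁L₁ + α₂L₂)ΔT = g
α₁L₁ + α₂L₂ = 1.7×10⁻⁵×0.8652 + 31.5×10⁻⁷×0.7786 = 1.716099×10⁻⁵ m/K
ΔT = 1.58×10⁻³ / 1.716099×10⁻⁵ = 92.07 K
T = 12.7 + 92.07 = 104.77 °C

T = 105 °C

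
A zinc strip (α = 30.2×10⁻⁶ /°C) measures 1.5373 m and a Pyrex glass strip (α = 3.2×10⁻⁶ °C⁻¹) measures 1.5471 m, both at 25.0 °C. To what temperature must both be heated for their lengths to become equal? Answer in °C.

Equal length when α₁L₁ΔT − α₂L₂ΔT = L₂ − L₁ = 9.80×10⁻³ m
α₁L₁ = 4.642646×10⁻⁵, α₂L₂ = 4.95072×10⁻⁶ → Δ(αL) = 4.147574×10⁻⁵ m/K
ΔT = 9.80×10⁻³ / 4.147574×10⁻⁵ = 236.283 K, so T = 25.0 + 236.283 = 261.283 °C

T = 261.3 °C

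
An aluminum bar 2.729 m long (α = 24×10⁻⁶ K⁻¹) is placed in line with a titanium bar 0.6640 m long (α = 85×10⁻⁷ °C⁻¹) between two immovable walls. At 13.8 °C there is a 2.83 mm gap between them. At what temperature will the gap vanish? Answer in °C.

Gap closes when ΔL₁ + ΔL₂ = 2.83 mm = 2.83×10⁻³ m
(α₁L₁ + α₂L₂)ΔT = g
α₁L₁ + α₂L₂ = 24×10⁻⁶×2.729 + 85×10⁻⁷×0.6640 = 7.114×10⁻⁵ m/K
ΔT = 2.83×10⁻³ / 7.114×10⁻⁵ = 39.781 K
T = 13.8 + 39.781 = 53.581 °C

T = 53.6 °C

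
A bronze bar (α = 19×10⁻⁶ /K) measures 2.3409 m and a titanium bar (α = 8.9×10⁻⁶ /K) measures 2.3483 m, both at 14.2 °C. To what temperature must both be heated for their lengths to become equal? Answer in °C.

T = 328.1 °C

L₁(1 + α₁ΔT) = L₂(1 + α₂ΔT) ⇒ ΔT = (L₂ − L₁)/(α₁L₁ − α₂L₂)
L₂ − L₁ = 2.3483 − 2.3409 = 7.40×10⁻³ m
α₁L₁ − α₂L₂ = 19×10⁻⁶×2.3409 − 8.9×10⁻⁶×2.3483 = 2.357723×10⁻⁵ m/K
ΔT = 7.40×10⁻³ / 2.357723×10⁻⁵ = 313.862 K
T = 14.2 + 313.862 = 328.062 °C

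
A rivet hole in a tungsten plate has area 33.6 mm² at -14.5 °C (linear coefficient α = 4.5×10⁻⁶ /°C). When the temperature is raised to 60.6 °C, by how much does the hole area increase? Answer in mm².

Area coefficient ≈ 2α; |ΔT| = 75.1 K
ΔA = 2αA₀ΔT = 2(4.5×10⁻⁶)(33.6)(75.1) = 0.0227 mm²

ΔA = 0.0227 mm²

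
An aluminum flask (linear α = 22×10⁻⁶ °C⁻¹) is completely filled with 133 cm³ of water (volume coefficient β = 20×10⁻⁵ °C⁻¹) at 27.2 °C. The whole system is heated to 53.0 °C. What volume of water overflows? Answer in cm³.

0.460 cm³

The flask also expands: β_container ≈ 3α = 6.6×10⁻⁵ /K
Net overflow = V₀(β_liq − 3α_cont)ΔT
β − 3α = 2.00×10⁻⁴ − 6.6×10⁻⁵ = 1.34×10⁻⁴ /K; ΔT = 25.8 K
ΔV = 133 × 1.34×10⁻⁴ × 25.8 = 0.460 cm³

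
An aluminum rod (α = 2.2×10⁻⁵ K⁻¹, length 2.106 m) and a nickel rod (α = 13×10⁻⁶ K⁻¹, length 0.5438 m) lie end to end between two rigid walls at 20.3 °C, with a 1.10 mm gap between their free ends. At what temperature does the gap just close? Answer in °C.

Gap closes when ΔL₁ + ΔL₂ = 1.10 mm = 1.10×10⁻³ m
(α₁L₁ + α₂L₂)ΔT = g
α₁L₁ + α₂L₂ = 2.2×10⁻⁵×2.106 + 13×10⁻⁶×0.5438 = 5.34014×10⁻⁵ m/K
ΔT = 1.10×10⁻³ / 5.34014×10⁻⁵ = 20.599 K
T = 20.3 + 20.599 = 40.899 °C

T = 40.9 °C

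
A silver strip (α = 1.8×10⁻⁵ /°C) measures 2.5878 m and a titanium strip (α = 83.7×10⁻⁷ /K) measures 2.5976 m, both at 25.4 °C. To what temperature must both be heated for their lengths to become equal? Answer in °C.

T = 419.9 °C

Equal length when α₁L₁ΔT − α₂L₂ΔT = L₂ − L₁ = 9.80×10⁻³ m
α₁L₁ = 4.65804×10⁻⁵, α₂L₂ = 2.1741912×10⁻⁵ → Δ(αL) = 2.4838488×10⁻⁵ m/K
ΔT = 9.80×10⁻³ / 2.4838488×10⁻⁵ = 394.549 K, so T = 25.4 + 394.549 = 419.949 °C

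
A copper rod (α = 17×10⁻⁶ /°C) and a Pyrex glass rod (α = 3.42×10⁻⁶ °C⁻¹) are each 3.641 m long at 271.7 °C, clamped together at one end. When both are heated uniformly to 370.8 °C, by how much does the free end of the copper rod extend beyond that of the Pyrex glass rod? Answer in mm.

ΔT = 99.1 K
copper: ΔL = 17×10⁻⁶ × 3.641 m × 99.1 = 6.1340×10⁻³ m = 6.1340 mm
Pyrex glass: ΔL = 3.42×10⁻⁶ × 3.641 m × 99.1 = 1.2340×10⁻³ m = 1.2340 mm
difference = 6.1340 − 1.2340 = 4.900 mm

4.90 mm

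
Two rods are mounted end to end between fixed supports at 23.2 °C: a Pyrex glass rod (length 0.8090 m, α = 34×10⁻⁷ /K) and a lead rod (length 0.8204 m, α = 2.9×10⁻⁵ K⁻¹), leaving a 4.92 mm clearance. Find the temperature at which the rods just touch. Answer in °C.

T = 209 °C

α₁L₁ = 2.7506×10⁻⁶ m/K, α₂L₂ = 2.37916×10⁻⁵ m/K → total 2.65422×10⁻⁵ m/K
ΔT = g/(α₁L₁+α₂L₂) = 4.92×10⁻³ / 2.65422×10⁻⁵ = 185.37 K
T = 23.2 + 185.37 = 208.57 °C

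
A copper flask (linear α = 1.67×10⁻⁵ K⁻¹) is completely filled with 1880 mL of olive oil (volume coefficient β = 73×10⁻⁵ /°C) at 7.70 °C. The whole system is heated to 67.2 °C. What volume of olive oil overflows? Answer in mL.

The flask also expands: β_container ≈ 3α = 5.01×10⁻⁵ /K
Net overflow = V₀(β_liq − 3α_cont)ΔT
β − 3α = 7.30×10⁻⁴ − 5.01×10⁻⁵ = 6.799×10⁻⁴ /K; ΔT = 59.50 K
ΔV = 1880 × 6.799×10⁻⁴ × 59.50 = 76.1 mL

76.1 mL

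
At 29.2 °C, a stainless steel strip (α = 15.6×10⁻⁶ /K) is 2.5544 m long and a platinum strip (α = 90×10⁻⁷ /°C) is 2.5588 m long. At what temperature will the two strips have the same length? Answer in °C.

Equal length when α₁L₁ΔT − α₂L₂ΔT = L₂ − L₁ = 4.40×10⁻³ m
α₁L₁ = 3.984864×10⁻⁵, α₂L₂ = 2.30292×10⁻⁵ → Δ(αL) = 1.681944×10⁻⁵ m/K
ΔT = 4.40×10⁻³ / 1.681944×10⁻⁵ = 261.602 K, so T = 29.2 + 261.602 = 290.802 °C

T = 290.8 °C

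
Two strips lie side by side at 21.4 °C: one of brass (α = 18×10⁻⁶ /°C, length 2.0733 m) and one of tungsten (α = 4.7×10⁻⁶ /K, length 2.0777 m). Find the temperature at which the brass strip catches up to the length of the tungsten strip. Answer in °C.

Equal length when α₁L₁ΔT − α₂L₂ΔT = L₂ − L₁ = 4.40×10⁻³ m
α₁L₁ = 3.73194×10⁻⁵, α₂L₂ = 9.76519×10⁻⁶ → Δ(αL) = 2.755421×10⁻⁵ m/K
ΔT = 4.40×10⁻³ / 2.755421×10⁻⁵ = 159.685 K, so T = 21.4 + 159.685 = 181.085 °C

T = 181.1 °C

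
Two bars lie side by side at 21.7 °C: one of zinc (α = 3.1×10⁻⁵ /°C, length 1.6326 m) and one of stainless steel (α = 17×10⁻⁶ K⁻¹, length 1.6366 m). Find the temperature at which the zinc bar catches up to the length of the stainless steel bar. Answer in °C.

T = 197.2 °C

Equal length when α₁L₁ΔT − α₂L₂ΔT = L₂ − L₁ = 4.00×10⁻³ m
α₁L₁ = 5.06106×10⁻⁵, α₂L₂ = 2.78222×10⁻⁵ → Δ(αL) = 2.27884×10⁻⁵ m/K
ΔT = 4.00×10⁻³ / 2.27884×10⁻⁵ = 175.528 K, so T = 21.7 + 175.528 = 197.228 °C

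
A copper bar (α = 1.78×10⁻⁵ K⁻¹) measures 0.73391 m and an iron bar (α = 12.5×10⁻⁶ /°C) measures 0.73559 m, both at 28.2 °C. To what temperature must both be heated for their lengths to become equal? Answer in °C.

Equal length when α₁L₁ΔT − α₂L₂ΔT = L₂ − L₁ = 1.68×10⁻³ m
α₁L₁ = 1.3063598×10⁻⁵, α₂L₂ = 9.194875×10⁻⁶ → Δ(αL) = 3.868723×10⁻⁶ m/K
ΔT = 1.68×10⁻³ / 3.868723×10⁻⁶ = 434.252 K, so T = 28.2 + 434.252 = 462.452 °C

T = 462.5 °C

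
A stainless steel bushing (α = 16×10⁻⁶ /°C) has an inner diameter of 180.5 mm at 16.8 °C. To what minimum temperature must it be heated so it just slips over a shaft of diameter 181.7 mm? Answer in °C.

Required Δd = 181.7 − 180.5 = 1.2 mm
Δd = αd₀ΔT ⇒ ΔT = Δd/(αd₀) = 1.2 / (16×10⁻⁶ × 180.5) = 415.51 K
T_min = 16.8 + 415.51 = 432.31 °C

T = 432 °C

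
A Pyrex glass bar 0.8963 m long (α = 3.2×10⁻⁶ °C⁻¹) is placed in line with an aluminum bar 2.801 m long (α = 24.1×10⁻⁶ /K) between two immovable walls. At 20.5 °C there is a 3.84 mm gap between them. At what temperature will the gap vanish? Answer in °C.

Gap closes when ΔL₁ + ΔL₂ = 3.84 mm = 3.84×10⁻³ m
(α₁L₁ + α₂L₂)ΔT = g
α₁L₁ + α₂L₂ = 3.2×10⁻⁶×0.8963 + 24.1×10⁻⁶×2.801 = 7.037226×10⁻⁵ m/K
ΔT = 3.84×10⁻³ / 7.037226×10⁻⁵ = 54.567 K
T = 20.5 + 54.567 = 75.067 °C

T = 75.1 °C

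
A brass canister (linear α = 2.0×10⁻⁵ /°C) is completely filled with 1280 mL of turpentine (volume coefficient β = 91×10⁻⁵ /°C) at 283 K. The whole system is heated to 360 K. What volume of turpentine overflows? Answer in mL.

The canister also expands: β_container ≈ 3α = 6.0×10⁻⁵ /K
Net overflow = V₀(β_liq − 3α_cont)ΔT
β − 3α = 9.10×10⁻⁴ − 6.0×10⁻⁵ = 8.50×10⁻⁴ /K; ΔT = 77 K
ΔV = 1280 × 8.50×10⁻⁴ × 77 = 83.8 mL

83.8 mL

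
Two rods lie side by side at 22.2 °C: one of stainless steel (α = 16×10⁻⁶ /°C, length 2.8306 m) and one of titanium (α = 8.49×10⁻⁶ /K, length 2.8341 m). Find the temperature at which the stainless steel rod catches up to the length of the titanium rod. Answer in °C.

Equal length when α₁L₁ΔT − α₂L₂ΔT = L₂ − L₁ = 3.50×10⁻³ m
α₁L₁ = 4.52896×10⁻⁵, α₂L₂ = 2.4061509×10⁻⁵ → Δ(αL) = 2.1228091×10⁻⁵ m/K
ΔT = 3.50×10⁻³ / 2.1228091×10⁻⁵ = 164.876 K, so T = 22.2 + 164.876 = 187.076 °C

T = 187.1 °C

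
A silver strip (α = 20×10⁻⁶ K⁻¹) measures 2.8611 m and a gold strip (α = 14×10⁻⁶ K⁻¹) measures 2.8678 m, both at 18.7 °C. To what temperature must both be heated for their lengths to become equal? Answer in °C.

T = 411.1 °C

L₁(1 + α₁ΔT) = L₂(1 + α₂ΔT) ⇒ ΔT = (L₂ − L₁)/(α₁L₁ − α₂L₂)
L₂ − L₁ = 2.8678 − 2.8611 = 6.70×10⁻³ m
α₁L₁ − α₂L₂ = 20×10⁻⁶×2.8611 − 14×10⁻⁶×2.8678 = 1.70728×10⁻⁵ m/K
ΔT = 6.70×10⁻³ / 1.70728×10⁻⁵ = 392.437 K
T = 18.7 + 392.437 = 411.137 °C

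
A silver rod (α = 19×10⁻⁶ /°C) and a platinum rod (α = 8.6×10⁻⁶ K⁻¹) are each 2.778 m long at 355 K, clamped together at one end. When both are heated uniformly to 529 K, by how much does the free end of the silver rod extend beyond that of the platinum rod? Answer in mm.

5.03 mm

ΔT = 174 K
silver: ΔL = 19×10⁻⁶ × 2.778 m × 174 = 9.1841×10⁻³ m = 9.1841 mm
platinum: ΔL = 8.6×10⁻⁶ × 2.778 m × 174 = 4.1570×10⁻³ m = 4.1570 mm
difference = 9.1841 − 4.1570 = 5.0271 mm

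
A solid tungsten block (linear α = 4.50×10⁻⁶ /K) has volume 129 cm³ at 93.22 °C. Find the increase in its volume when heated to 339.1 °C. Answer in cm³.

ΔV = 0.428 cm³

Isotropic solid: β ≈ 3α = 1.3×10⁻⁵ /K; ΔT = 245.88 K
ΔV = 3αV₀ΔT = 3(4.50×10⁻⁶)(129)(245.88) = 0.428 cm³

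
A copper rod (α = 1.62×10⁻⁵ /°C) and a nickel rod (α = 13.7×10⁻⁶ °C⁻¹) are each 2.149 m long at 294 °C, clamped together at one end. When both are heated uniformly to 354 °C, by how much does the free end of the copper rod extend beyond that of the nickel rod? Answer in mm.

ΔT = 60 K
copper: ΔL = 1.62×10⁻⁵ × 2.149 m × 60 = 2.0888×10⁻³ m = 2.0888 mm
nickel: ΔL = 13.7×10⁻⁶ × 2.149 m × 60 = 1.7665×10⁻³ m = 1.7665 mm
difference = 2.0888 − 1.7665 = 0.3223 mm

0.322 mm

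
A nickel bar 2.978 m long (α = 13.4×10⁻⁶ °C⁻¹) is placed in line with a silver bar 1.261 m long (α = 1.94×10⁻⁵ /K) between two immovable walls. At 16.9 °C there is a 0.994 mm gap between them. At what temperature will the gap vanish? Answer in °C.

T = 32.3 °C

α₁L₁ = 3.99052×10⁻⁵ m/K, α₂L₂ = 2.44634×10⁻⁵ m/K → total 6.43686×10⁻⁵ m/K
ΔT = g/(α₁L₁+α₂L₂) = 9.94×10⁻⁴ / 6.43686×10⁻⁵ = 15.442 K
T = 16.9 + 15.442 = 32.342 °C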